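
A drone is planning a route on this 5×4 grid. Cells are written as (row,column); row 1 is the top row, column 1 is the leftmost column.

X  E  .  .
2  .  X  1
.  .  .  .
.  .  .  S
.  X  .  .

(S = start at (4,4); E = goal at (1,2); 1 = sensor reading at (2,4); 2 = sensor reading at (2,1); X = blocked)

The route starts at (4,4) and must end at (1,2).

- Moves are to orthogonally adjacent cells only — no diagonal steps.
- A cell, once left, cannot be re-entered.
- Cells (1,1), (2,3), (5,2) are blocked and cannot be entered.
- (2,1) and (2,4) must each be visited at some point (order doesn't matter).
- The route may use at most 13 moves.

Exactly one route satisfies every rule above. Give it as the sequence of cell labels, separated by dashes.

(4,4) - (4,3) - (4,2) - (4,1) - (3,1) - (2,1) - (2,2) - (3,2) - (3,3) - (3,4) - (2,4) - (1,4) - (1,3) - (1,2)

The budget equals the shortest possible length, so every move has to be on a shortest route through the required cells.
Route from (4,4): left 3 to (4,1), up 2 to (2,1), right 1 to (2,2), down 1 to (3,2), right 2 to (3,4), up 2 to (1,4), left 2 to (1,2) — 13 moves in all.
Check: all required cells visited; 13 ≤ 13 moves.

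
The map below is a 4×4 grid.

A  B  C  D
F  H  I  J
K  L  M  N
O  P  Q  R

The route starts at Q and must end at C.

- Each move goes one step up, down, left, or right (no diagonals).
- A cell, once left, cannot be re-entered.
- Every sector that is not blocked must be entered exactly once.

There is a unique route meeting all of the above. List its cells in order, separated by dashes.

Q - R - N - M - L - P - O - K - F - A - B - H - I - J - D - C

Need to visit all 16 open cells exactly once, starting at Q and ending at C.
Cell D has only two open neighbours (J and C), so the path must pass straight through it: one of those is the cell it's entered from and the other is where it exits.
Route from Q: right 1 to R, up 1 to N, left 2 to L, down 1 to P, left 1 to O, up 3 to A, right 1 to B, down 1 to H, right 2 to J, up 1 to D, left 1 to C — 15 moves in all.
Check: all 16 open cells covered.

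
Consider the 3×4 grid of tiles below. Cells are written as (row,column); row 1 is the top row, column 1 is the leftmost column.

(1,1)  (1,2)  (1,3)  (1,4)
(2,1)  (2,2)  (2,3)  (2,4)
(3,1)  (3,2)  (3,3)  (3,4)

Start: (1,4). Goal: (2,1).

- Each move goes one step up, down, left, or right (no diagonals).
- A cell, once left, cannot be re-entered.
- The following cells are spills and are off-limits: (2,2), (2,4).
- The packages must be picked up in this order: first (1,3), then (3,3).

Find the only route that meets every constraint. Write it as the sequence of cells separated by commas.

The waypoints must appear in the order (1,3), (3,3), with no cell reused.
Route from (1,4): left to (1,3), 2× down (reaching (3,3)), 2× left (reaching (3,1)), up to (2,1) — 6 moves in all.
Check: order respected ((1,3) at step 1, (3,3) at step 3).

(1,4), (1,3), (2,3), (3,3), (3,2), (3,1), (2,1)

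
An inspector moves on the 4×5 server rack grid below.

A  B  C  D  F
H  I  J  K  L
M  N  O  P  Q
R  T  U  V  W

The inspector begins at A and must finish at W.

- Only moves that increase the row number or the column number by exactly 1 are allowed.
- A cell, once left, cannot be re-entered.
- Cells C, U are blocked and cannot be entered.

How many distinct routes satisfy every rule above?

16

A right/down-only route from A to W makes exactly 3 down-moves and 4 right-moves in some order.
With no other constraints that would be C(7,3) = 35 routes.
Subtract routes through each blocked cell (inclusion–exclusion for overlaps): − through C: 10 − through U: 10 + through C&U: 1 → 16.
That gives 16 routes.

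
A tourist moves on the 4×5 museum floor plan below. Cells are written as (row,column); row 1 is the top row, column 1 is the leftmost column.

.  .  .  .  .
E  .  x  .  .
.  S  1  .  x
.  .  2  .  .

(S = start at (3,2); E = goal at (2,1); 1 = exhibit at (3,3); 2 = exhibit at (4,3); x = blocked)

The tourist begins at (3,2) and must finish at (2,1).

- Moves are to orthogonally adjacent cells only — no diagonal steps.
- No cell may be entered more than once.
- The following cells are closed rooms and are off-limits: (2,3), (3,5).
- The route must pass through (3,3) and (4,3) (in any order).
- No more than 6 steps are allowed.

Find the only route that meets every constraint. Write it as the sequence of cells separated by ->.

(3,2) -> (3,3) -> (4,3) -> (4,2) -> (4,1) -> (3,1) -> (2,1)

The 6-move cap with required stops at (3,3), (4,3) leaves no slack for detours.
Route from (3,2): right 1 to (3,3), down 1 to (4,3), left 2 to (4,1), up 2 to (2,1) — 6 moves in all.
Check: all required cells visited; 6 ≤ 6 moves.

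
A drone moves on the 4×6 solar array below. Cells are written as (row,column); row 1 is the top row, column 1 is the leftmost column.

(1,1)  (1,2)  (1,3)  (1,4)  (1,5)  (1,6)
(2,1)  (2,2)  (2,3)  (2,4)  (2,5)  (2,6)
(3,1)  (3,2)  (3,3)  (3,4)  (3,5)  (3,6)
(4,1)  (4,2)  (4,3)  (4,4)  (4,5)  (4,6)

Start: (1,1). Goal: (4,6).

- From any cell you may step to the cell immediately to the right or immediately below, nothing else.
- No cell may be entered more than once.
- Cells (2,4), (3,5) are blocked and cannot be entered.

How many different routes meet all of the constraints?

A right/down-only route from (1,1) to (4,6) makes exactly 3 down-moves and 5 right-moves in some order.
With no other constraints that would be C(8,3) = 56 routes.
Subtract routes through each blocked cell (inclusion–exclusion for overlaps): − through (2,4): 24 − through (3,5): 30 + through (2,4)&(3,5): 16 → 18.
That gives 18 routes.

18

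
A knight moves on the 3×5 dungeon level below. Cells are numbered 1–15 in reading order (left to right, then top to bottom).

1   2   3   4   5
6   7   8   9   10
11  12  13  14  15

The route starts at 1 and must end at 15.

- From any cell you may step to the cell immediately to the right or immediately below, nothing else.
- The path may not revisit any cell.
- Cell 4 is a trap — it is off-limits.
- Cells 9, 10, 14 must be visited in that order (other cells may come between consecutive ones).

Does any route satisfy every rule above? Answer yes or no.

no

14 lies to the left of 10, so going from 10 to 14 would need a leftward move — but moves only go right/down, so 10 cannot be visited before 14.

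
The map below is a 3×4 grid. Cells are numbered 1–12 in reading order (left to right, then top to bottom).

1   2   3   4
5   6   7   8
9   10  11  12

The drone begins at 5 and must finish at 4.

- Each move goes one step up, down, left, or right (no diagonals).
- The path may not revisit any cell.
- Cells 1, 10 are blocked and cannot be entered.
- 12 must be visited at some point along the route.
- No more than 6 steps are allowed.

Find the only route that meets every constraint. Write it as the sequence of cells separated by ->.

5 -> 6 -> 7 -> 11 -> 12 -> 8 -> 4

The 6-move cap with required stops at 12 leaves no slack for detours.
Route from 5: right 2 to 7, down 1 to 11, right 1 to 12, up 2 to 4 — 6 moves in all.
Check: all required cells visited; 6 ≤ 6 moves.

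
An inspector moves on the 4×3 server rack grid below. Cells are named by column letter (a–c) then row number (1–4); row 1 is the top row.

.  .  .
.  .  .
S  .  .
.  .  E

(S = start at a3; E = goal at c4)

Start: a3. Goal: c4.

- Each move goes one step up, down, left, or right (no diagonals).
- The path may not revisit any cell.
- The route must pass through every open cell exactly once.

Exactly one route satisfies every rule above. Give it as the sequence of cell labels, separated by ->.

Need to visit all 12 open cells exactly once, starting at a3 and ending at c4.
Route from a3: down to a4, right to b4, 2× up (reaching b2), left to a2, up to a1, 2× right (reaching c1), 3× down (reaching c4) — 11 moves in all.
Check: all 12 open cells covered.

a3 -> a4 -> b4 -> b3 -> b2 -> a2 -> a1 -> b1 -> c1 -> c2 -> c3 -> c4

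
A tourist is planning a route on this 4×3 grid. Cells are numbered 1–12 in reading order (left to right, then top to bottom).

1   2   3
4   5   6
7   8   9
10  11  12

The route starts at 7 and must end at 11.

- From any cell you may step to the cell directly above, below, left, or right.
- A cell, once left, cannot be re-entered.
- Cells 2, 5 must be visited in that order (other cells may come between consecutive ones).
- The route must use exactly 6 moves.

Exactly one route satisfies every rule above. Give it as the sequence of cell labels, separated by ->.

The waypoints must appear in the order 2, 5, with no cell reused.
Route from 7: 2× up (reaching 1), right to 2, 3× down (reaching 11) — 6 moves in all.
Check: order respected (2 at step 3, 5 at step 4); 6 moves as required.

7 -> 4 -> 1 -> 2 -> 5 -> 8 -> 11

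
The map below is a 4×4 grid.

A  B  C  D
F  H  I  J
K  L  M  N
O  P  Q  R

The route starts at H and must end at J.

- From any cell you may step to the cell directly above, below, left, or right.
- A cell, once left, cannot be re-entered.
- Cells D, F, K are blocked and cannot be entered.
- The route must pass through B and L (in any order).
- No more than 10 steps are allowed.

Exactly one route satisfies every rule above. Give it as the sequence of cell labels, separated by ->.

The 10-move cap with required stops at B, L leaves no slack for detours.
Route from H: up to B, right to C, 2× down (reaching M), left to L, down to P, 2× right (reaching R), 2× up (reaching J) — 10 moves in all.
Check: all required cells visited; 10 ≤ 10 moves.

H -> B -> C -> I -> M -> L -> P -> Q -> R -> N -> J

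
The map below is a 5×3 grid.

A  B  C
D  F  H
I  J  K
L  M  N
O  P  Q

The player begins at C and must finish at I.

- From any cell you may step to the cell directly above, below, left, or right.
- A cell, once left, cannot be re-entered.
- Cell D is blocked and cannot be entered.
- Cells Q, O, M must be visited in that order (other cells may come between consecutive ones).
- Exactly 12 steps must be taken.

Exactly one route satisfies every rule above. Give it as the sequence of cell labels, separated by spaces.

The waypoints must appear in the order Q, O, M, with no cell reused.
Route from C: left to B, down to F, right to H, 3× down (reaching Q), 2× left (reaching O), up to L, right to M, up to J, left to I — 12 moves in all.
Check: order respected (Q at step 6, O at step 8, M at step 10); 12 moves as required.

C B F H K N Q P O L M J I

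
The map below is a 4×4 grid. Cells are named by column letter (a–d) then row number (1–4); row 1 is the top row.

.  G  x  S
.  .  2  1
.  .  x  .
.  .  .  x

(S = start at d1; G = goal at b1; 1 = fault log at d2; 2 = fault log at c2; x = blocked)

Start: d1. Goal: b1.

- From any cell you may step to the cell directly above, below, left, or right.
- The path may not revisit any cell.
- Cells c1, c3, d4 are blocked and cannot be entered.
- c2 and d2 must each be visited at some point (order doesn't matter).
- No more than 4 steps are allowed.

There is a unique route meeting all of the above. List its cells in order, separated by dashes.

d1 - d2 - c2 - b2 - b1

The 4-move cap with required stops at c2, d2 leaves no slack for detours.
Route from d1: down to d2, 2× left (reaching b2), up to b1 — 4 moves in all.
Check: all required cells visited; 4 ≤ 4 moves.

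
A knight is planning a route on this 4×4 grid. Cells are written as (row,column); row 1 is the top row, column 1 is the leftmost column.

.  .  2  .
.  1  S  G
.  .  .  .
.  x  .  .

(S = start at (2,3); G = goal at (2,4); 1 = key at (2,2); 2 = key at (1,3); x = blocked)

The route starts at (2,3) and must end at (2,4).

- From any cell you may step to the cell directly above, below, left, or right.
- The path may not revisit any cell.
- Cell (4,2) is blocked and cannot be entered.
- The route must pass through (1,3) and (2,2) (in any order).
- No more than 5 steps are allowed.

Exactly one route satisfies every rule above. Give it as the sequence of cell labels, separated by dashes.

The 5-move cap with required stops at (1,3), (2,2) leaves no slack for detours.
Route from (2,3): left 1 to (2,2), up 1 to (1,2), right 2 to (1,4), down 1 to (2,4) — 5 moves in all.
Check: all required cells visited; 5 ≤ 5 moves.

(2,3) - (2,2) - (1,2) - (1,3) - (1,4) - (2,4)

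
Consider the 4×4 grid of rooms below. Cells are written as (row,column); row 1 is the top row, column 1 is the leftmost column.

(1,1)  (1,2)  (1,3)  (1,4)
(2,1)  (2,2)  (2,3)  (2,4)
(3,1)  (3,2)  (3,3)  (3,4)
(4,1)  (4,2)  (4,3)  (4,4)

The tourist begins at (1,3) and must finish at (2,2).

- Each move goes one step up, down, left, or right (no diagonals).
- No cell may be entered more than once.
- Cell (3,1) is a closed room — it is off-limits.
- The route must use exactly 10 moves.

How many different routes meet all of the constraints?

2

Need simple routes of exactly 10 moves from (1,3) to (2,2) (Manhattan distance 2, so 4 moves are spent on a detour and 4 undoing it).
Enumerating: (1,3) (1,4) (2,4) (3,4) (4,4) (4,3) (4,2) (3,2) (3,3) (2,3) (2,2) | (1,3) (1,4) (2,4) (2,3) (3,3) (3,4) (4,4) (4,3) (4,2) (3,2) (2,2).
That gives 2 routes.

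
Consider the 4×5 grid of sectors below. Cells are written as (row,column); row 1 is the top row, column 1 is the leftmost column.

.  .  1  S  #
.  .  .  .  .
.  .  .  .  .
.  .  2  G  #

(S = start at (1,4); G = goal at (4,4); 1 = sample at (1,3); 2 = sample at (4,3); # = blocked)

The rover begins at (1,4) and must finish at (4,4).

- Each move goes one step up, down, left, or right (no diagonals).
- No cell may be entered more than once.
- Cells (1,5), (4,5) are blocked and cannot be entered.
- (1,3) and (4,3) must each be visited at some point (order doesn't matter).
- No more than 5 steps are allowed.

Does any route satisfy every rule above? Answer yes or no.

One route that works: (1,4) → (1,3) → (2,3) → (3,3) → (4,3) → (4,4).

yes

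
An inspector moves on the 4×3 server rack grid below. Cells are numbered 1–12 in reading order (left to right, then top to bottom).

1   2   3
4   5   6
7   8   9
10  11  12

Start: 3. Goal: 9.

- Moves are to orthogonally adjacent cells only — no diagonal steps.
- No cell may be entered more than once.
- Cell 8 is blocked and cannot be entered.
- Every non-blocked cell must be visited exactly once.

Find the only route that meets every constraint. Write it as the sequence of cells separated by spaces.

3 6 5 2 1 4 7 10 11 12 9

Need to visit all 11 open cells exactly once, starting at 3 and ending at 9.
Cell 12 has only two open neighbours (9 and 11), so the path must pass straight through it: one of those is the cell it's entered from and the other is where it exits.
Route from 3: down to 6, left to 5, up to 2, left to 1, 3× down (reaching 10), 2× right (reaching 12), up to 9 — 10 moves in all.
Check: all 11 open cells covered.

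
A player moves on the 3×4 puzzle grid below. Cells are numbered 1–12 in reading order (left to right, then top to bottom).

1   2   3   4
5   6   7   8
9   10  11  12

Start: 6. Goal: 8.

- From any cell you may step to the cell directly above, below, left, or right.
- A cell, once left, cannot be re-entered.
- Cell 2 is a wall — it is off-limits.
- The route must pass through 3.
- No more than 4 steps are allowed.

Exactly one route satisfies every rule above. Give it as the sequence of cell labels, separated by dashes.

6 - 7 - 3 - 4 - 8

The 4-move cap with required stops at 3 leaves no slack for detours.
Route from 6: right to 7, up to 3, right to 4, down to 8 — 4 moves in all.
Check: all required cells visited; 4 ≤ 4 moves.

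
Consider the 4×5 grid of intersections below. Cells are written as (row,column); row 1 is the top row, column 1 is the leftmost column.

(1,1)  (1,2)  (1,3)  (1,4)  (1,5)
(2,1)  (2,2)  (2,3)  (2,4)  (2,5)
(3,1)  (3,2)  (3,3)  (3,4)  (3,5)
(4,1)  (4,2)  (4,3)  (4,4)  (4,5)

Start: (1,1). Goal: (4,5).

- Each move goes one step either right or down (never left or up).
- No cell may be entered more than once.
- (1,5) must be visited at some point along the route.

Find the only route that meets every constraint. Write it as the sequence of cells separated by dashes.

(1,1) - (1,2) - (1,3) - (1,4) - (1,5) - (2,5) - (3,5) - (4,5)

Moves only go right or down, so the column and row indices never decrease.
Route from (1,1): 4× right (reaching (1,5)), 3× down (reaching (4,5)) — 7 moves in all.
Check: all required cells visited.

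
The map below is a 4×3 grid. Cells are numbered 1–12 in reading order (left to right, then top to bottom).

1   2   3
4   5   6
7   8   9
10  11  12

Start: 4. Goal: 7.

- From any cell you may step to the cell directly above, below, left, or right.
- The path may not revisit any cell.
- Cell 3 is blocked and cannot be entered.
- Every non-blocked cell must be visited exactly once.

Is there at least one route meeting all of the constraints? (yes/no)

Colour the cells like a checkerboard: each orthogonal step flips colour, so a Hamiltonian route alternates colours. Here there are 5 cells of one colour and 6 of the other, with start on the opposite colour to the goal — the counts and endpoints can't be arranged into an alternating sequence of length 11, so no Hamiltonian route exists.

no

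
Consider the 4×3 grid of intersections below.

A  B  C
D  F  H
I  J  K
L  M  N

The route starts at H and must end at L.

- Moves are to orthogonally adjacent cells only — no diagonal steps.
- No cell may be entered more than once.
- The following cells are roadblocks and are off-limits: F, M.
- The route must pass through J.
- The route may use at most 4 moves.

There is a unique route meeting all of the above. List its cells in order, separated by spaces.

H K J I L

The 4-move cap with required stops at J leaves no slack for detours.
Route from H: down 1 to K, left 2 to I, down 1 to L — 4 moves in all.
Check: all required cells visited; 4 ≤ 4 moves.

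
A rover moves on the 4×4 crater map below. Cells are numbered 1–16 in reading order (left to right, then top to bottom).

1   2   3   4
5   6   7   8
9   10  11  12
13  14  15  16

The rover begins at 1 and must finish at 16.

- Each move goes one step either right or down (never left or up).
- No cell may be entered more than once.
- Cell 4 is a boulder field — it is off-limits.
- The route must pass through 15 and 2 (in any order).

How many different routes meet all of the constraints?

A right/down-only route from 1 to 16 makes exactly 3 down-moves and 3 right-moves in some order.
With no other constraints that would be C(6,3) = 20 routes.
A monotone route can only reach the required cells in the order 2, 15, so split there and multiply the segment counts (each segment already excludes blocked cells): 1→2: 1; 2→15: 4; 15→16: 1; product = 4.
That gives 4 routes.

4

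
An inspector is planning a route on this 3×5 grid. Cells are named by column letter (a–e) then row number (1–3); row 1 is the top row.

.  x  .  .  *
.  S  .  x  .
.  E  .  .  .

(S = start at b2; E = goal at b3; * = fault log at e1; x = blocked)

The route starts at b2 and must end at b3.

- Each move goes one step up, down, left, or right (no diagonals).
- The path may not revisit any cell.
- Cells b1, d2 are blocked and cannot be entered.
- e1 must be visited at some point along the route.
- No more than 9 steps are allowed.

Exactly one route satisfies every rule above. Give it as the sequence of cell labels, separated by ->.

b2 -> c2 -> c1 -> d1 -> e1 -> e2 -> e3 -> d3 -> c3 -> b3

Any route must reach e1 and still end at b3 within 9 moves, so the order of the required stops is forced.
Route from b2: right to c2, up to c1, 2× right (reaching e1), 2× down (reaching e3), 3× left (reaching b3) — 9 moves in all.
Check: all required cells visited; 9 ≤ 9 moves.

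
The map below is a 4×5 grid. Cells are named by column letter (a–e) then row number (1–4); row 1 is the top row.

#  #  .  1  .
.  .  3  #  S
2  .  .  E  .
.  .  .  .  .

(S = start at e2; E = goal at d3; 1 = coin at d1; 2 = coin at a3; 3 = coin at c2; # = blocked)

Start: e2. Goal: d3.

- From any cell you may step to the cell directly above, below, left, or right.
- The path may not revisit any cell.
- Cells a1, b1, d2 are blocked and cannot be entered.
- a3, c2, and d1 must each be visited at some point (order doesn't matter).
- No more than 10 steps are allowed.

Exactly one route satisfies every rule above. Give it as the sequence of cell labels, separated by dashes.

Any route must reach a3, c2, and d1 and still end at d3 within 10 moves, so the order of the required stops is forced.
Route from e2: up to e1, 2× left (reaching c1), down to c2, 2× left (reaching a2), down to a3, 3× right (reaching d3) — 10 moves in all.
Check: all required cells visited; 10 ≤ 10 moves.

e2 - e1 - d1 - c1 - c2 - b2 - a2 - a3 - b3 - c3 - d3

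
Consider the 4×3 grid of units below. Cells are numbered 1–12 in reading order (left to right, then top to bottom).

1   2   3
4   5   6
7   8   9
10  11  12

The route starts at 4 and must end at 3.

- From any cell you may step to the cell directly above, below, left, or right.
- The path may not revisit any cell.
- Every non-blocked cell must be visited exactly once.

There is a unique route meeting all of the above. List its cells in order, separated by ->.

4 -> 1 -> 2 -> 5 -> 8 -> 7 -> 10 -> 11 -> 12 -> 9 -> 6 -> 3

Need to visit all 12 open cells exactly once, starting at 4 and ending at 3.
Route from 4: up 1 to 1, right 1 to 2, down 2 to 8, left 1 to 7, down 1 to 10, right 2 to 12, up 3 to 3 — 11 moves in all.
Check: all 12 open cells covered.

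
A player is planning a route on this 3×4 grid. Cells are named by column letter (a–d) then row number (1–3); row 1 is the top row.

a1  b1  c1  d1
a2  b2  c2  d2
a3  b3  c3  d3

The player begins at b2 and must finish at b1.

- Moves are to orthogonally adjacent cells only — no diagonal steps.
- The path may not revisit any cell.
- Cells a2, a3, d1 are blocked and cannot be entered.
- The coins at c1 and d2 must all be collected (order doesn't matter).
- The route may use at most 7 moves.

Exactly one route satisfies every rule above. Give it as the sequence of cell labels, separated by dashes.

b2 - b3 - c3 - d3 - d2 - c2 - c1 - b1

The 7-move cap with required stops at c1, d2 leaves no slack for detours.
Route from b2: down to b3, 2× right (reaching d3), up to d2, left to c2, up to c1, left to b1 — 7 moves in all.
Check: all required cells visited; 7 ≤ 7 moves.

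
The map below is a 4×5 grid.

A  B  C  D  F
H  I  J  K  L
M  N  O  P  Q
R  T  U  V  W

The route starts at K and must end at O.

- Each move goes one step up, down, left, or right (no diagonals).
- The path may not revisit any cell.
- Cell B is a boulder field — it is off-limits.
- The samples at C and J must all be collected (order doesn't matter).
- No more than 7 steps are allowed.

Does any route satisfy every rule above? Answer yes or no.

yes

One route that works: K → D → C → J → O.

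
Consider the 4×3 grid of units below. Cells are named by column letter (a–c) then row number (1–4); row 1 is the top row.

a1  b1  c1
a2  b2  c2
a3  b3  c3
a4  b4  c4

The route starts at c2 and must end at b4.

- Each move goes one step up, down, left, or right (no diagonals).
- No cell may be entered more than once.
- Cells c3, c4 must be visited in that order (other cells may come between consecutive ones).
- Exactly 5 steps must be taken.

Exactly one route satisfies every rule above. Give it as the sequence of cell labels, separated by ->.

c2 -> b2 -> b3 -> c3 -> c4 -> b4

The waypoints must appear in the order c3, c4, with no cell reused.
Route from c2: left 1 to b2, down 1 to b3, right 1 to c3, down 1 to c4, left 1 to b4 — 5 moves in all.
Check: order respected (c3 at step 3, c4 at step 4); 5 moves as required.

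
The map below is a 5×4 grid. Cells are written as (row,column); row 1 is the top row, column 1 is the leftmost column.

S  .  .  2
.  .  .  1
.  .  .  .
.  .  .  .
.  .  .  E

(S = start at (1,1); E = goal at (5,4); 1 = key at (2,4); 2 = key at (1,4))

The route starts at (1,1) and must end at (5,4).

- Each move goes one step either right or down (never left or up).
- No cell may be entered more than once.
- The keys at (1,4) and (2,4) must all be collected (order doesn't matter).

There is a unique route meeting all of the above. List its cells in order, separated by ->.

Moves only go right or down, so the column and row indices never decrease.
Route from (1,1): 3× right (reaching (1,4)), 4× down (reaching (5,4)) — 7 moves in all.
Check: all required cells visited.

(1,1) -> (1,2) -> (1,3) -> (1,4) -> (2,4) -> (3,4) -> (4,4) -> (5,4)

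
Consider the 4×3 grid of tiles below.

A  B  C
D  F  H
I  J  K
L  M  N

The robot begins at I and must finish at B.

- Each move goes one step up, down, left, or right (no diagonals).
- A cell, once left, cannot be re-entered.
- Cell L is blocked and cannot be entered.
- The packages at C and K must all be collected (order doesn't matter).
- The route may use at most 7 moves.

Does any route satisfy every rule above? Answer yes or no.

One route that works: I → J → K → H → C → B.

yes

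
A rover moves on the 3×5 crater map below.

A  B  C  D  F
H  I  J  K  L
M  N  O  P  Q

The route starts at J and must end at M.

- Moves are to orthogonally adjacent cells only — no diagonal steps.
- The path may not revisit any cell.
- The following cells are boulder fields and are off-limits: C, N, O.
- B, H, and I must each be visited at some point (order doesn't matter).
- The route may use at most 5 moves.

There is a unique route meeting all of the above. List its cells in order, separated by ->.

Any route must reach B, H, and I and still end at M within 5 moves, so the order of the required stops is forced.
Route from J: left to I, up to B, left to A, 2× down (reaching M) — 5 moves in all.
Check: all required cells visited; 5 ≤ 5 moves.

J -> I -> B -> A -> H -> M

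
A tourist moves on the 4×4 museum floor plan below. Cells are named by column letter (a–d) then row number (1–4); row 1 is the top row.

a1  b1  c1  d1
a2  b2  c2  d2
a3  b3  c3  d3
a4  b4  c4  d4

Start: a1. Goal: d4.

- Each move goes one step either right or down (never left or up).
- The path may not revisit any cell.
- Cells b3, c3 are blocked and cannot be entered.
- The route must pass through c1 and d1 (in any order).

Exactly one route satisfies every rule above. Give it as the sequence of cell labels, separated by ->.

a1 -> b1 -> c1 -> d1 -> d2 -> d3 -> d4

Moves only go right or down, so the column and row indices never decrease.
Route from a1: 3× right (reaching d1), 3× down (reaching d4) — 6 moves in all.
Check: all required cells visited.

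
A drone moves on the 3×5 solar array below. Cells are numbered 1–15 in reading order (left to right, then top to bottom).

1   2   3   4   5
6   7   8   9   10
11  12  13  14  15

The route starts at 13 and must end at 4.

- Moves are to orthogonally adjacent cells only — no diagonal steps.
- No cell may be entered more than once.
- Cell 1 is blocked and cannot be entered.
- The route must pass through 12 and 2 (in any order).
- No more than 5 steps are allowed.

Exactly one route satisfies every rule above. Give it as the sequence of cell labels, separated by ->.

The budget equals the shortest possible length, so every move has to be on a shortest route through the required cells.
Route from 13: left to 12, 2× up (reaching 2), 2× right (reaching 4) — 5 moves in all.
Check: all required cells visited; 5 ≤ 5 moves.

13 -> 12 -> 7 -> 2 -> 3 -> 4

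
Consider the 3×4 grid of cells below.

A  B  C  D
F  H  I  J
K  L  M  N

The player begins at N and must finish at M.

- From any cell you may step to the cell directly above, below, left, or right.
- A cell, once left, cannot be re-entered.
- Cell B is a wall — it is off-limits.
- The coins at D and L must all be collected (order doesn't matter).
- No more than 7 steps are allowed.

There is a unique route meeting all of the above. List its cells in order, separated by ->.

N -> J -> D -> C -> I -> H -> L -> M

Any route must reach D and L and still end at M within 7 moves, so the order of the required stops is forced.
Route from N: up 2 to D, left 1 to C, down 1 to I, left 1 to H, down 1 to L, right 1 to M — 7 moves in all.
Check: all required cells visited; 7 ≤ 7 moves.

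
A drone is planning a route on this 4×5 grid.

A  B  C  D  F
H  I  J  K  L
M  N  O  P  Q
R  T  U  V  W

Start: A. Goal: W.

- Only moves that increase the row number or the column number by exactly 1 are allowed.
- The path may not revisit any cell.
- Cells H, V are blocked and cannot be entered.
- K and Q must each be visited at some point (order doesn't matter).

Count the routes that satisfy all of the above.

6

A right/down-only route from A to W makes exactly 3 down-moves and 4 right-moves in some order.
With no other constraints that would be C(7,3) = 35 routes.
A monotone route can only reach the required cells in the order K, Q, so split there and multiply the segment counts (each segment already excludes blocked cells): A→K: 3; K→Q: 2; Q→W: 1; product = 6.
That gives 6 routes.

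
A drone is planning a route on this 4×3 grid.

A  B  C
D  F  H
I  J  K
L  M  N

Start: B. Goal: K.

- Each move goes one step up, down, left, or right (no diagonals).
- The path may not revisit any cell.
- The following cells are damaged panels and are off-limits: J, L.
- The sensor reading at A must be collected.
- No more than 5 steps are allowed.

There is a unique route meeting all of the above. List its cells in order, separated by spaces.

B A D F H K

The 5-move cap with required stops at A leaves no slack for detours.
Route from B: left 1 to A, down 1 to D, right 2 to H, down 1 to K — 5 moves in all.
Check: all required cells visited; 5 ≤ 5 moves.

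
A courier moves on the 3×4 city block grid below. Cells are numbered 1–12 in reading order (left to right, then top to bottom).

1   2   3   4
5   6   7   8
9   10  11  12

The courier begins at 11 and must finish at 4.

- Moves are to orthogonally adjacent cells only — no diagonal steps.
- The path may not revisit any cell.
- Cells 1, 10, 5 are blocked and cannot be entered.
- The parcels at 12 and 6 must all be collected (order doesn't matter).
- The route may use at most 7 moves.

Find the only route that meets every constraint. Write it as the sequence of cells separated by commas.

11, 12, 8, 7, 6, 2, 3, 4

Any route must reach 12 and 6 and still end at 4 within 7 moves, so the order of the required stops is forced.
Route from 11: right 1 to 12, up 1 to 8, left 2 to 6, up 1 to 2, right 2 to 4 — 7 moves in all.
Check: all required cells visited; 7 ≤ 7 moves.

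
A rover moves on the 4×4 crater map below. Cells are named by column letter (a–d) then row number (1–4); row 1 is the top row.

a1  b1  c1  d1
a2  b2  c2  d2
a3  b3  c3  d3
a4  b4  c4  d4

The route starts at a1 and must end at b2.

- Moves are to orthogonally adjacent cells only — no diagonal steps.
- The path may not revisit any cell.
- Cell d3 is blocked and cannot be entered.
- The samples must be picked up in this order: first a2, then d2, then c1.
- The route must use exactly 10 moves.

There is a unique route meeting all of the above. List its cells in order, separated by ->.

a1 -> a2 -> a3 -> b3 -> c3 -> c2 -> d2 -> d1 -> c1 -> b1 -> b2

The waypoints must appear in the order a2, d2, c1, with no cell reused.
Route from a1: down 2 to a3, right 2 to c3, up 1 to c2, right 1 to d2, up 1 to d1, left 2 to b1, down 1 to b2 — 10 moves in all.
Check: order respected (a2 at step 1, d2 at step 6, c1 at step 8); 10 moves as required.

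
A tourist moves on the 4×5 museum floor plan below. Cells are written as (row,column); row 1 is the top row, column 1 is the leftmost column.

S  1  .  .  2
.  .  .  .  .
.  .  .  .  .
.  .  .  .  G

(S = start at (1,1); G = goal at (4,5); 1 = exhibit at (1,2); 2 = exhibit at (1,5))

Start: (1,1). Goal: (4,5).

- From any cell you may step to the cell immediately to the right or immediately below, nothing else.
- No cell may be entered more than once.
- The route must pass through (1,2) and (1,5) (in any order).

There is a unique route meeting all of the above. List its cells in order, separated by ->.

(1,1) -> (1,2) -> (1,3) -> (1,4) -> (1,5) -> (2,5) -> (3,5) -> (4,5)

Moves only go right or down, so the column and row indices never decrease.
Route from (1,1): right 4 to (1,5), down 3 to (4,5) — 7 moves in all.
Check: all required cells visited.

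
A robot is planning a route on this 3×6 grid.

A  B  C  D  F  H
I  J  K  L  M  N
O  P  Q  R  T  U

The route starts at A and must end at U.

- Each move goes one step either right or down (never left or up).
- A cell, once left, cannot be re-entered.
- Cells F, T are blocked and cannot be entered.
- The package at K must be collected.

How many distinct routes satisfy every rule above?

A right/down-only route from A to U makes exactly 2 down-moves and 5 right-moves in some order.
With no other constraints that would be C(7,2) = 21 routes.
Split at K and multiply the segment counts (each segment already excludes blocked cells): A→K: 3; K→U: 1; product = 3.
That gives 3 routes.

3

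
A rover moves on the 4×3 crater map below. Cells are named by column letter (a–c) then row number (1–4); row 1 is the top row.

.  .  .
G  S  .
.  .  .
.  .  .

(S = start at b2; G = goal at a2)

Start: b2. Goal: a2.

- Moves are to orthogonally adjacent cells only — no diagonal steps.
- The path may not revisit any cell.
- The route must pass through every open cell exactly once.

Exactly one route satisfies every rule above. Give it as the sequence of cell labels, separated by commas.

Need to visit all 12 open cells exactly once, starting at b2 and ending at a2.
Route from b2: down 1 to b3, left 1 to a3, down 1 to a4, right 2 to c4, up 3 to c1, left 2 to a1, down 1 to a2 — 11 moves in all.
Check: all 12 open cells covered.

b2, b3, a3, a4, b4, c4, c3, c2, c1, b1, a1, a2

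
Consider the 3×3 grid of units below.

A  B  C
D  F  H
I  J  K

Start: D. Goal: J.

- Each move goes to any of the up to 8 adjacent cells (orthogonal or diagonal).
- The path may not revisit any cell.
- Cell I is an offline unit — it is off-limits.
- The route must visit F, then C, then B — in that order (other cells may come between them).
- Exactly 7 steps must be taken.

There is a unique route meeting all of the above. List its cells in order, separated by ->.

The waypoints must appear in the order F, C, B, with no cell reused.
Route from D: up to A, down-right to F, up-right to C, left to B, down-right to H, down to K, left to J — 7 moves in all.
Check: order respected (F at step 2, C at step 3, B at step 4); 7 moves as required.

D -> A -> F -> C -> B -> H -> K -> J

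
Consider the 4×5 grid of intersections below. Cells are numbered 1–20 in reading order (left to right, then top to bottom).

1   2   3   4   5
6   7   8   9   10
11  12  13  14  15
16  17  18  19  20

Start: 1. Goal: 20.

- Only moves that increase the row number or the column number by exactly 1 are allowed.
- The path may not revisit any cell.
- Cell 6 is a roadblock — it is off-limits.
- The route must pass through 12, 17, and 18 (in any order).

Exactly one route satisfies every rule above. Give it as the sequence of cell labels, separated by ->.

Moves only go right or down, so the column and row indices never decrease.
Route from 1: right 1 to 2, down 3 to 17, right 3 to 20 — 7 moves in all.
Check: all required cells visited.

1 -> 2 -> 7 -> 12 -> 17 -> 18 -> 19 -> 20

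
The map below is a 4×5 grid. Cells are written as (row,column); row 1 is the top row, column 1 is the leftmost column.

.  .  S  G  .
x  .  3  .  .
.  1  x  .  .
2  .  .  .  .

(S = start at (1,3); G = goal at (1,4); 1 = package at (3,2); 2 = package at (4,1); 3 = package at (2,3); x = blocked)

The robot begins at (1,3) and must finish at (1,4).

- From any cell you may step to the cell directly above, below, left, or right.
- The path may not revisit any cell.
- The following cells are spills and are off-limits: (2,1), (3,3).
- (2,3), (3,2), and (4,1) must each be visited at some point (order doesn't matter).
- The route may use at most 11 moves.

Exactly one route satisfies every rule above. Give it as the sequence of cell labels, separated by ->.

(1,3) -> (2,3) -> (2,2) -> (3,2) -> (3,1) -> (4,1) -> (4,2) -> (4,3) -> (4,4) -> (3,4) -> (2,4) -> (1,4)

The 11-move cap with required stops at (2,3), (3,2), (4,1) leaves no slack for detours.
Route from (1,3): down to (2,3), left to (2,2), down to (3,2), left to (3,1), down to (4,1), 3× right (reaching (4,4)), 3× up (reaching (1,4)) — 11 moves in all.
Check: all required cells visited; 11 ≤ 11 moves.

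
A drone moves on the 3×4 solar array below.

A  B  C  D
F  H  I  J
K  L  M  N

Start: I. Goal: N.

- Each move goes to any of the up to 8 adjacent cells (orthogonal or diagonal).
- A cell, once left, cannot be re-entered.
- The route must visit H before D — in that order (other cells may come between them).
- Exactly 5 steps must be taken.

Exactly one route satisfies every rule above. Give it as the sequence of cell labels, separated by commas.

The waypoints must appear in the order H, D, with no cell reused.
Route from I: left to H, up-right to C, right to D, 2× down (reaching N) — 5 moves in all.
Check: order respected (H at step 1, D at step 3); 5 moves as required.

I, H, C, D, J, N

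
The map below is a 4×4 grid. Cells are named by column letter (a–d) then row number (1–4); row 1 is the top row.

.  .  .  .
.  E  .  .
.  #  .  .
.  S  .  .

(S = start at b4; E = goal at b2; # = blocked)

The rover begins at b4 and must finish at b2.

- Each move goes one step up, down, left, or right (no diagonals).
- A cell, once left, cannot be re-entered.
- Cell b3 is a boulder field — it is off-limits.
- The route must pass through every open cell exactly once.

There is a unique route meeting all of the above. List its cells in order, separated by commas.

Need to visit all 15 open cells exactly once, starting at b4 and ending at b2.
Route from b4: left 1 to a4, up 3 to a1, right 3 to d1, down 3 to d4, left 1 to c4, up 2 to c2, left 1 to b2 — 14 moves in all.
Check: all 15 open cells covered.

b4, a4, a3, a2, a1, b1, c1, d1, d2, d3, d4, c4, c3, c2, b2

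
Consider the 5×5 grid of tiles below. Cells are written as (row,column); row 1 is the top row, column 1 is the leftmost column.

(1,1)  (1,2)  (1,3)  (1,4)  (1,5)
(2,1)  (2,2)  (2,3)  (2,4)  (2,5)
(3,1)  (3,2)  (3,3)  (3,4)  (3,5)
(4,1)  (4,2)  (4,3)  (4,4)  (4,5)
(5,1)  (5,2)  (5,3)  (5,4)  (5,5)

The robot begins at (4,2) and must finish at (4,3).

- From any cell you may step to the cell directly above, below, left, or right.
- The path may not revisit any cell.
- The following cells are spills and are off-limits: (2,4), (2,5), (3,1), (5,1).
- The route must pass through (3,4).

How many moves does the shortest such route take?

Any route passes through (3,4) somewhere between (4,2) and (4,3). Summing Manhattan distances along the two legs ((4,2) → (3,4) → (4,3)) gives a lower bound of 3 + 2 = 5 moves.
A route of 5 moves achieves this: (4,2) → (3,2) → (3,3) → (3,4) → (4,4) → (4,3).
Since 5 matches the lower bound, it is optimal.

5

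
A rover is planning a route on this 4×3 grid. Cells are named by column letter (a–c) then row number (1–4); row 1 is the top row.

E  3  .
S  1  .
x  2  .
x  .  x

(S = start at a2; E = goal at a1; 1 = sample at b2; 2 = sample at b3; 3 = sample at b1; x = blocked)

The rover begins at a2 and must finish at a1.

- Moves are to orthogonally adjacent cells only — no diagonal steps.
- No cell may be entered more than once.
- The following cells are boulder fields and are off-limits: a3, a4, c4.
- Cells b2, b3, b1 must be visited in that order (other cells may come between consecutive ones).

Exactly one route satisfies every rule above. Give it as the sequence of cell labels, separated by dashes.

The waypoints must appear in the order b2, b3, b1, with no cell reused.
Route from a2: right 1 to b2, down 1 to b3, right 1 to c3, up 2 to c1, left 2 to a1 — 7 moves in all.
Check: order respected (1 at step 1, 2 at step 2, 3 at step 6).

a2 - b2 - b3 - c3 - c2 - c1 - b1 - a1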